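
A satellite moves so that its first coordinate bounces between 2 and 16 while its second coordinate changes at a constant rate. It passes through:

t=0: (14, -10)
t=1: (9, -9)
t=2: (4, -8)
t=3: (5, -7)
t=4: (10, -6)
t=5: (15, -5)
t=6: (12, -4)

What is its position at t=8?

(2, -2)

The first coordinate travels 5 per step and bounces off the walls at 2 and 16.
  step 7: 12 → 7
  step 8: 7 → 2
The second coordinate changes by +1 each step: at step 8 it is -2.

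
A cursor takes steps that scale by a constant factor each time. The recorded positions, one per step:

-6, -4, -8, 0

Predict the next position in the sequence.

-16

Consecutive displacements +2, -4, +8 scale by a factor of -2 each step.
step 4: 0 − 16 → -16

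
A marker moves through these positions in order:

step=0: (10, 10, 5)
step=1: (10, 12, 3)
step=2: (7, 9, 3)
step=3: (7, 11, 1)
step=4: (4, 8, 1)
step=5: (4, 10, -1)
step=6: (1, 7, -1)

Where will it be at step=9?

The moves between consecutive positions are (+0, +2, -2), (-3, -3, +0), (+0, +2, -2), (-3, -3, +0), (+0, +2, -2), (-3, -3, +0); they repeat the 2-cycle [(+0, +2, -2), (-3, -3, +0)].
step 7: apply (+0, +2, -2) → (1, 9, -3)
step 8: apply (-3, -3, +0) → (-2, 6, -3)
step 9: apply (+0, +2, -2) → (-2, 8, -5)

(-2, 8, -5)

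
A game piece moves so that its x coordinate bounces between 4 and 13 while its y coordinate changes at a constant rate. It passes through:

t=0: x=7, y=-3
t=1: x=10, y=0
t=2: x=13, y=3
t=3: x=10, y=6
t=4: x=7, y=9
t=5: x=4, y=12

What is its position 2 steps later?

The x coordinate travels 3 per step and bounces off the walls at 4 and 13.
  step 6: 4 → 7
  step 7: 7 → 10
The y coordinate changes by +3 each step: at step 7 it is 18.

x=10, y=18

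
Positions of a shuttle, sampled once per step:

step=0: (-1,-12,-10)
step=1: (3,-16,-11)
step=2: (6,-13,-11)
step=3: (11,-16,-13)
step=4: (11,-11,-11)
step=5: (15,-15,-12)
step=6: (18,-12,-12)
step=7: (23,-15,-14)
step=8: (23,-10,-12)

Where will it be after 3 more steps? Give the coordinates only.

Differencing gives (+4,-4,-1), (+3,+3,+0), (+5,-3,-2), (+0,+5,+2), (+4,-4,-1), (+3,+3,+0), (+5,-3,-2), (+0,+5,+2). This is the pattern (+4,-4,-1), (+3,+3,+0), (+5,-3,-2), (+0,+5,+2) repeated.
step 9: apply (+4,-4,-1) → (27,-14,-13)
step 10: apply (+3,+3,+0) → (30,-11,-13)
step 11: apply (+5,-3,-2) → (35,-14,-15)

(35,-14,-15)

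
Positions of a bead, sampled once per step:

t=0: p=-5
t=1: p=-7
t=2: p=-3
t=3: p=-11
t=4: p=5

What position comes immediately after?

p=-27

Step-to-step displacements: -2, +4, -8, +16; each is -2× the previous.
step 5: 5 − 32 → p=-27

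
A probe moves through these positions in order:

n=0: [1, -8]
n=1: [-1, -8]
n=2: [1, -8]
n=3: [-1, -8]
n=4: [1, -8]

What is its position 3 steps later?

Differencing gives [-2, +0], [+2, +0], [-2, +0], [+2, +0]. This is the pattern [-2, +0], [+2, +0] repeated.
step 5: apply [-2, +0] → [-1, -8]
step 6: apply [+2, +0] → [1, -8]
step 7: apply [-2, +0] → [-1, -8]

[-1, -8]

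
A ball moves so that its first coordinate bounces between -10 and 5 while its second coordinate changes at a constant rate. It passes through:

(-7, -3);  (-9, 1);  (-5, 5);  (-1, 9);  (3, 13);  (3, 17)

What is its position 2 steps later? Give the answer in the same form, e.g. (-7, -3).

The first coordinate travels 4 per step and bounces off the walls at -10 and 5.
  step 6: 3 → -1
  step 7: -1 → -5
The second coordinate changes by +4 each step: at step 7 it is 25.

(-5, 25)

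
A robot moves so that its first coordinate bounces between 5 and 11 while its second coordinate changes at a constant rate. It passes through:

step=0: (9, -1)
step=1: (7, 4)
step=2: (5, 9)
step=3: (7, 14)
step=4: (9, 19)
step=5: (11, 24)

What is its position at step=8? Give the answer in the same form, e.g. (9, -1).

(5, 39)

The first coordinate travels 2 per step and bounces off the walls at 5 and 11.
  step 6: 11 → 9
  step 7: 9 → 7
  step 8: 7 → 5
The second coordinate changes by +5 each step: at step 8 it is 39.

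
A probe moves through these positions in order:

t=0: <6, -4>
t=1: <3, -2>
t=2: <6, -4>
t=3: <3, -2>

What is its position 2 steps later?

Step-to-step displacements: <-3, +2>, <+3, -2>, <-3, +2>; each is -1× the previous.
step 4: <3, -2> + <+3, -2> → <6, -4>
step 5: <6, -4> + <-3, +2> → <3, -2>

<3, -2>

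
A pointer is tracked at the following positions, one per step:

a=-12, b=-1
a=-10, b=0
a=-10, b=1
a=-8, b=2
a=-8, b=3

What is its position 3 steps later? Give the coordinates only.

The moves between consecutive positions are (+2, +1), (+0, +1), (+2, +1), (+0, +1); they repeat the 2-cycle [(+2, +1), (+0, +1)].
step 5: apply (+2, +1) → a=-6, b=4
step 6: apply (+0, +1) → a=-6, b=5
step 7: apply (+2, +1) → a=-4, b=6

a=-4, b=6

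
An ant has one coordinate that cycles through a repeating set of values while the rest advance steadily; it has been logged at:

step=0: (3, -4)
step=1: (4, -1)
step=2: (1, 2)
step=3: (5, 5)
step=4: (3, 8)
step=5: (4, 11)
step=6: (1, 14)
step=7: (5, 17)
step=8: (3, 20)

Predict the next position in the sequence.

The first coordinate repeats the cycle [3, 4, 1, 5] with period 4; step 9 mod 4 = 1, giving 4.
The second coordinate changes by +3 each step, so at step 9 it is -4 + 9·(3) = 23.

(4, 23)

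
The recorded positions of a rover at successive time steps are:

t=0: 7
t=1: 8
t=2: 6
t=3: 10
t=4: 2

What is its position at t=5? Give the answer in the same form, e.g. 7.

18

Step-to-step displacements: +1, -2, +4, -8; each is -2× the previous.
step 5: 2 + 16 → 18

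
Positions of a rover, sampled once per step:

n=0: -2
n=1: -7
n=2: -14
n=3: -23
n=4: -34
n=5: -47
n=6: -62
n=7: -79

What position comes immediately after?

-98

First differences are -5, -7, -9, -11, -13, -15, -17; their common second difference is -2 (constant acceleration).
step 8: -79 − 19 → -98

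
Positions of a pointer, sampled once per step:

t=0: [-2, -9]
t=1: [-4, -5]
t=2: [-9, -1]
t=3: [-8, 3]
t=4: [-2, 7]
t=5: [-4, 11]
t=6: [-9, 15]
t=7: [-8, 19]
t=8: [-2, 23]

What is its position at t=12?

[-2, 39]

The first coordinate repeats the cycle [-2, -4, -9, -8] with period 4; step 12 mod 4 = 0, giving -2.
The second coordinate changes by +4 each step, so at step 12 it is -9 + 12·(4) = 39.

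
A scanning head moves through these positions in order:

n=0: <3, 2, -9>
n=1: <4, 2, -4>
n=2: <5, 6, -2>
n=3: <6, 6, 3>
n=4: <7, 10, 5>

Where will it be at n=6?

Step-to-step displacements: <+1, +0, +5>, <+1, +4, +2>, <+1, +0, +5>, <+1, +4, +2> — a repeating cycle of length 2.
step 5: apply <+1, +0, +5> → <8, 10, 10>
step 6: apply <+1, +4, +2> → <9, 14, 12>

<9, 14, 12>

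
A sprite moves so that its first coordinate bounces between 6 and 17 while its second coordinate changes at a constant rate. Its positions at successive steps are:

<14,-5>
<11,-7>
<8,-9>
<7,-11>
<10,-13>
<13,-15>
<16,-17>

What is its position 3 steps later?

<9,-23>

The first coordinate reflects between 6 and 17, moving 3 per step.
  step 7: 16 → 15
  step 8: 15 → 12
  step 9: 12 → 9
The second coordinate changes by -2 each step: at step 9 it is -23.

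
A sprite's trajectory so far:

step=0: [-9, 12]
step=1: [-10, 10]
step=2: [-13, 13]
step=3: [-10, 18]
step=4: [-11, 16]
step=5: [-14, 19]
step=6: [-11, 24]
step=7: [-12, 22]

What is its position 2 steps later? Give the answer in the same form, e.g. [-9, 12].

[-12, 30]

Differencing gives [-1, -2], [-3, +3], [+3, +5], [-1, -2], [-3, +3], [+3, +5], [-1, -2]. This is the pattern [-1, -2], [-3, +3], [+3, +5] repeated.
step 8: apply [-3, +3] → [-15, 25]
step 9: apply [+3, +5] → [-12, 30]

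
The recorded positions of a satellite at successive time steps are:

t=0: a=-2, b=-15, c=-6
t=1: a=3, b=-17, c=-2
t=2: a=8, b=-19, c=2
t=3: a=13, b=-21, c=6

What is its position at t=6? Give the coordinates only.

Each step adds (+5, -2, +4) to the position.
step 4: a=13, b=-21, c=6 + (+5, -2, +4) → a=18, b=-23, c=10
step 5: a=18, b=-23, c=10 + (+5, -2, +4) → a=23, b=-25, c=14
step 6: a=23, b=-25, c=14 + (+5, -2, +4) → a=28, b=-27, c=18

a=28, b=-27, c=18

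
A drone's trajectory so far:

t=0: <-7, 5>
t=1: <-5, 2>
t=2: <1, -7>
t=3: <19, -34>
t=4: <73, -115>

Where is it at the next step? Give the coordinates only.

Step-to-step displacements: <+2, -3>, <+6, -9>, <+18, -27>, <+54, -81>; each is 3× the previous.
step 5: <73, -115> + <+162, -243> → <235, -358>

<235, -358>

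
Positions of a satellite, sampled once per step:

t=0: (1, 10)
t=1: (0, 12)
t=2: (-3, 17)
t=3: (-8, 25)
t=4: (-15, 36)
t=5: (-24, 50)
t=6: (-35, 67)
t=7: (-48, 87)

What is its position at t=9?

First differences are (-1, +2), (-3, +5), (-5, +8), (-7, +11), (-9, +14), (-11, +17), (-13, +20); their common second difference is (-2, +3) (constant acceleration).
step 8: (-48, 87) + (-15, +23) → (-63, 110)
step 9: (-63, 110) + (-17, +26) → (-80, 136)

(-80, 136)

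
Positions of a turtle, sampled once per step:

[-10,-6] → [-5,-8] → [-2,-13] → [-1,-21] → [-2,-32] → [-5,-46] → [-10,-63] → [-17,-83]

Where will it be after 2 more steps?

[-37,-132]

First differences are [+5,-2], [+3,-5], [+1,-8], [-1,-11], [-3,-14], [-5,-17], [-7,-20]; their common second difference is [-2,-3] (constant acceleration).
step 8: [-17,-83] + [-9,-23] → [-26,-106]
step 9: [-26,-106] + [-11,-26] → [-37,-132]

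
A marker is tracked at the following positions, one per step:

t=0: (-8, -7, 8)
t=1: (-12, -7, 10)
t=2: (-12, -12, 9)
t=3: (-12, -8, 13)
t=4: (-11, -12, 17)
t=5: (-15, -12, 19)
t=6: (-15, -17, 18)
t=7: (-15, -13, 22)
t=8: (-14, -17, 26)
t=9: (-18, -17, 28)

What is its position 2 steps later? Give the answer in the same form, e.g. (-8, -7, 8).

The moves between consecutive positions are (-4, +0, +2), (+0, -5, -1), (+0, +4, +4), (+1, -4, +4), (-4, +0, +2), (+0, -5, -1), (+0, +4, +4), (+1, -4, +4), (-4, +0, +2); they repeat the 4-cycle [(-4, +0, +2), (+0, -5, -1), (+0, +4, +4), (+1, -4, +4)].
step 10: apply (+0, -5, -1) → (-18, -22, 27)
step 11: apply (+0, +4, +4) → (-18, -18, 31)

(-18, -18, 31)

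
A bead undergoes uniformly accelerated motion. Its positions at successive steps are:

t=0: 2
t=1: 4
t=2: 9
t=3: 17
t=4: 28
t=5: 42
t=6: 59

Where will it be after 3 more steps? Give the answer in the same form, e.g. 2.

First differences are +2, +5, +8, +11, +14, +17; their common second difference is +3 (constant acceleration).
step 7: 59 + 20 → 79
step 8: 79 + 23 → 102
step 9: 102 + 26 → 128

128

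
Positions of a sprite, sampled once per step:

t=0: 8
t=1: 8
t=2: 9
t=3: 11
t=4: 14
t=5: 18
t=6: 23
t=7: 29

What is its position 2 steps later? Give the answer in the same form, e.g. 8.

Taking differences between consecutive positions: +0, +1, +2, +3, +4, +5, +6. These grow by +1 each step.
step 8: 29 + 7 → 36
step 9: 36 + 8 → 44

44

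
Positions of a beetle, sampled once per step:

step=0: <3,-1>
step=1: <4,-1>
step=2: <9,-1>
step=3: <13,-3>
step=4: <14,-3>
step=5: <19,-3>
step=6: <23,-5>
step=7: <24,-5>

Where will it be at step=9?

<33,-7>

The moves between consecutive positions are <+1,+0>, <+5,+0>, <+4,-2>, <+1,+0>, <+5,+0>, <+4,-2>, <+1,+0>; they repeat the 3-cycle [<+1,+0>, <+5,+0>, <+4,-2>].
step 8: apply <+5,+0> → <29,-5>
step 9: apply <+4,-2> → <33,-7>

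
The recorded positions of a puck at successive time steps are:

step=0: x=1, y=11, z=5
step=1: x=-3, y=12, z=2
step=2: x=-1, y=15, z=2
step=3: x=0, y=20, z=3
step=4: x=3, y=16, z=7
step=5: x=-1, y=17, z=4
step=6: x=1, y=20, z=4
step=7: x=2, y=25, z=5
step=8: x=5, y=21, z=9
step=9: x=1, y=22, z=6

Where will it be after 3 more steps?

Differencing gives (-4, +1, -3), (+2, +3, +0), (+1, +5, +1), (+3, -4, +4), (-4, +1, -3), (+2, +3, +0), (+1, +5, +1), (+3, -4, +4), (-4, +1, -3). This is the pattern (-4, +1, -3), (+2, +3, +0), (+1, +5, +1), (+3, -4, +4) repeated.
step 10: apply (+2, +3, +0) → x=3, y=25, z=6
step 11: apply (+1, +5, +1) → x=4, y=30, z=7
step 12: apply (+3, -4, +4) → x=7, y=26, z=11

x=7, y=26, z=11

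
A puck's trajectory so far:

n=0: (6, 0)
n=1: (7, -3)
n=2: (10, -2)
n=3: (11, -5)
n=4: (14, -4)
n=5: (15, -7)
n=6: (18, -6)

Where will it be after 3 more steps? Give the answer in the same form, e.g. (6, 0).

(23, -11)

Differencing gives (+1, -3), (+3, +1), (+1, -3), (+3, +1), (+1, -3), (+3, +1). This is the pattern (+1, -3), (+3, +1) repeated.
step 7: apply (+1, -3) → (19, -9)
step 8: apply (+3, +1) → (22, -8)
step 9: apply (+1, -3) → (23, -11)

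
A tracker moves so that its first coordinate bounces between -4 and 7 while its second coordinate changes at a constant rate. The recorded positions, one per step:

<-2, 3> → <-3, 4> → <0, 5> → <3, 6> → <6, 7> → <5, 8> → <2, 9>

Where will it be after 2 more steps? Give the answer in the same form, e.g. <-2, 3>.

<-4, 11>

The first coordinate reflects between -4 and 7, moving 3 per step.
  step 7: 2 → -1
  step 8: -1 → -4
The second coordinate changes by +1 each step: at step 8 it is 11.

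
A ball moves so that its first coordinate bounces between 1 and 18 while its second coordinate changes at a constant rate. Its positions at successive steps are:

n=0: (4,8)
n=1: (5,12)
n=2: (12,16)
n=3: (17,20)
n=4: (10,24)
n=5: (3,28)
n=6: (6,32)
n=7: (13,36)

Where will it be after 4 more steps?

The first coordinate reflects between 1 and 18, moving 7 per step.
  step 8: 13 → 16
  step 9: 16 → 9
  step 10: 9 → 2
  step 11: 2 → 7
The second coordinate changes by +4 each step: at step 11 it is 52.

(7,52)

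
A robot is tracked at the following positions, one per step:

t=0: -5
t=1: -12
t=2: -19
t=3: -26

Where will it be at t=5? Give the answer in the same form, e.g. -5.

-40

Each step adds -7 to the position.
step 4: -26 − 7 → -33
step 5: -33 − 7 → -40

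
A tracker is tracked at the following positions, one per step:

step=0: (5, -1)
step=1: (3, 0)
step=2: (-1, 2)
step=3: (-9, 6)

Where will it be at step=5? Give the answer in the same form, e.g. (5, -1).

The jumps are (-2, +1), (-4, +2), (-8, +4) — a geometric progression with ratio 2.
step 4: (-9, 6) + (-16, +8) → (-25, 14)
step 5: (-25, 14) + (-32, +16) → (-57, 30)

(-57, 30)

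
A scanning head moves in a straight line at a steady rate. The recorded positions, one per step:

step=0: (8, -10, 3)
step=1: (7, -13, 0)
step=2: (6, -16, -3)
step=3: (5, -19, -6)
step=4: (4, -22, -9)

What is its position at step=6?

Constant displacement of (-1, -3, -3) per step.
step 5: (4, -22, -9) + (-1, -3, -3) → (3, -25, -12)
step 6: (3, -25, -12) + (-1, -3, -3) → (2, -28, -15)

(2, -28, -15)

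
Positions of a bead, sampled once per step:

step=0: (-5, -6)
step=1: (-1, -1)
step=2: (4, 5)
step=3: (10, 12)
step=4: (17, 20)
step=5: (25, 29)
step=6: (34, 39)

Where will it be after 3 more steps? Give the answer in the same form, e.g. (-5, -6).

(67, 75)

First differences are (+4, +5), (+5, +6), (+6, +7), (+7, +8), (+8, +9), (+9, +10); their common second difference is (+1, +1) (constant acceleration).
step 7: (34, 39) + (+10, +11) → (44, 50)
step 8: (44, 50) + (+11, +12) → (55, 62)
step 9: (55, 62) + (+12, +13) → (67, 75)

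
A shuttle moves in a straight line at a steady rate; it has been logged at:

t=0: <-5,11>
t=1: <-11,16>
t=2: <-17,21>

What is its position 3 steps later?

<-35,36>

Each step adds <-6,+5> to the position.
step 3: <-17,21> + <-6,+5> → <-23,26>
step 4: <-23,26> + <-6,+5> → <-29,31>
step 5: <-29,31> + <-6,+5> → <-35,36>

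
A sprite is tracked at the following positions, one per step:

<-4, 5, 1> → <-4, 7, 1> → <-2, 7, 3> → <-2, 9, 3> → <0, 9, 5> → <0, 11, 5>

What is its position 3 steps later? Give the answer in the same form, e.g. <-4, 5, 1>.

The moves between consecutive positions are <+0, +2, +0>, <+2, +0, +2>, <+0, +2, +0>, <+2, +0, +2>, <+0, +2, +0>; they repeat the 2-cycle [<+0, +2, +0>, <+2, +0, +2>].
step 6: apply <+2, +0, +2> → <2, 11, 7>
step 7: apply <+0, +2, +0> → <2, 13, 7>
step 8: apply <+2, +0, +2> → <4, 13, 9>

<4, 13, 9>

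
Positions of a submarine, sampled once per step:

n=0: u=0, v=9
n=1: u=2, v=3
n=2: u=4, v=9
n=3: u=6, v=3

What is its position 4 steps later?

The u coordinate changes by +2 each step, so at step 7 it is 0 + 7·(2) = 14.
The v coordinate repeats the cycle [9, 3] with period 2; step 7 mod 2 = 1, giving 3.

u=14, v=3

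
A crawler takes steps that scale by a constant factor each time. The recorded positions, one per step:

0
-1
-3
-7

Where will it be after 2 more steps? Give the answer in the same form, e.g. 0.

-31

Step-to-step displacements: -1, -2, -4; each is 2× the previous.
step 4: -7 − 8 → -15
step 5: -15 − 16 → -31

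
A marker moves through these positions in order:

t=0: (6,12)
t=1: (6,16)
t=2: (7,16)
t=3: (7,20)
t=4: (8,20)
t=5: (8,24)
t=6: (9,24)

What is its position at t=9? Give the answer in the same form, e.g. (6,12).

The moves between consecutive positions are (+0,+4), (+1,+0), (+0,+4), (+1,+0), (+0,+4), (+1,+0); they repeat the 2-cycle [(+0,+4), (+1,+0)].
step 7: apply (+0,+4) → (9,28)
step 8: apply (+1,+0) → (10,28)
step 9: apply (+0,+4) → (10,32)

(10,32)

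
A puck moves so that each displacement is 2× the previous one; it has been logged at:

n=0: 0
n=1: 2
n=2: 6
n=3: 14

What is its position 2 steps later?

62

Consecutive displacements +2, +4, +8 scale by a factor of 2 each step.
step 4: 14 + 16 → 30
step 5: 30 + 32 → 62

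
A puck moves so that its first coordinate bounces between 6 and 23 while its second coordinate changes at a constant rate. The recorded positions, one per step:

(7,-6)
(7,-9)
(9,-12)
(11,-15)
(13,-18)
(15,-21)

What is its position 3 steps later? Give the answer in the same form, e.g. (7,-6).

(21,-30)

The first coordinate travels 2 per step and bounces off the walls at 6 and 23.
  step 6: 15 → 17
  step 7: 17 → 19
  step 8: 19 → 21
The second coordinate changes by -3 each step: at step 8 it is -30.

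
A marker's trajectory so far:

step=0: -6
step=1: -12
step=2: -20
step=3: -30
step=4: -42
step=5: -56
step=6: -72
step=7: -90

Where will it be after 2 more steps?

Successive displacements: -6, -8, -10, -12, -14, -16, -18 — each changes by -2.
step 8: -90 − 20 → -110
step 9: -110 − 22 → -132

-132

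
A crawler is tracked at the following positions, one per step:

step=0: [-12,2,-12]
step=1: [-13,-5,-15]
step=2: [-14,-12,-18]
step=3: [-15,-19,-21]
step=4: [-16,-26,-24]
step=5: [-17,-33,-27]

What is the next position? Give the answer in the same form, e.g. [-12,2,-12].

[-18,-40,-30]

Constant displacement of [-1,-7,-3] per step.
step 6: [-17,-33,-27] + [-1,-7,-3] → [-18,-40,-30]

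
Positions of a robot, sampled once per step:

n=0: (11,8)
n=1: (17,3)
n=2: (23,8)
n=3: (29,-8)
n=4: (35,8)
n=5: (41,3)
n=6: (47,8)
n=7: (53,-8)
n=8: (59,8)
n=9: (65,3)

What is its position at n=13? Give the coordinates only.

The first coordinate changes by +6 each step, so at step 13 it is 11 + 13·(6) = 89.
The second coordinate repeats the cycle [8, 3, 8, -8] with period 4; step 13 mod 4 = 1, giving 3.

(89,3)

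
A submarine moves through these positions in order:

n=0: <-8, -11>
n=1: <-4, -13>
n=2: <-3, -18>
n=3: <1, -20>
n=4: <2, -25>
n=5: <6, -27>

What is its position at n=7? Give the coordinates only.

<11, -34>

Step-to-step displacements: <+4, -2>, <+1, -5>, <+4, -2>, <+1, -5>, <+4, -2> — a repeating cycle of length 2.
step 6: apply <+1, -5> → <7, -32>
step 7: apply <+4, -2> → <11, -34>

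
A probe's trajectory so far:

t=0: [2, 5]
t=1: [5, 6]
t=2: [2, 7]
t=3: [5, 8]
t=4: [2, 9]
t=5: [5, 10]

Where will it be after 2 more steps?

[5, 12]

The first coordinate repeats the cycle [2, 5] with period 2; step 7 mod 2 = 1, giving 5.
The second coordinate changes by +1 each step, so at step 7 it is 5 + 7·(1) = 12.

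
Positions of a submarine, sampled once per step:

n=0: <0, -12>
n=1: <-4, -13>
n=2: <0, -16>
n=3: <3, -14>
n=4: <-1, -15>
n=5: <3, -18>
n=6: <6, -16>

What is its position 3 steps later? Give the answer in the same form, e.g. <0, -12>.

<9, -18>

Step-to-step displacements: <-4, -1>, <+4, -3>, <+3, +2>, <-4, -1>, <+4, -3>, <+3, +2> — a repeating cycle of length 3.
step 7: apply <-4, -1> → <2, -17>
step 8: apply <+4, -3> → <6, -20>
step 9: apply <+3, +2> → <9, -18>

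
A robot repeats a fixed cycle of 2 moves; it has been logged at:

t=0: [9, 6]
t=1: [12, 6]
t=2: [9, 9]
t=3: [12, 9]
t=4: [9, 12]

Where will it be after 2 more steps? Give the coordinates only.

Differencing gives [+3, +0], [-3, +3], [+3, +0], [-3, +3]. This is the pattern [+3, +0], [-3, +3] repeated.
step 5: apply [+3, +0] → [12, 12]
step 6: apply [-3, +3] → [9, 15]

[9, 15]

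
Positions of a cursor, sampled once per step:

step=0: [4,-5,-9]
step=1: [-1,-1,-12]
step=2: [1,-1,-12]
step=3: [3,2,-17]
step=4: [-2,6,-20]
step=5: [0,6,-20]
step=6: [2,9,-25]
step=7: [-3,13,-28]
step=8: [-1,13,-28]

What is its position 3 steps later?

Differencing gives [-5,+4,-3], [+2,+0,+0], [+2,+3,-5], [-5,+4,-3], [+2,+0,+0], [+2,+3,-5], [-5,+4,-3], [+2,+0,+0]. This is the pattern [-5,+4,-3], [+2,+0,+0], [+2,+3,-5] repeated.
step 9: apply [+2,+3,-5] → [1,16,-33]
step 10: apply [-5,+4,-3] → [-4,20,-36]
step 11: apply [+2,+0,+0] → [-2,20,-36]

[-2,20,-36]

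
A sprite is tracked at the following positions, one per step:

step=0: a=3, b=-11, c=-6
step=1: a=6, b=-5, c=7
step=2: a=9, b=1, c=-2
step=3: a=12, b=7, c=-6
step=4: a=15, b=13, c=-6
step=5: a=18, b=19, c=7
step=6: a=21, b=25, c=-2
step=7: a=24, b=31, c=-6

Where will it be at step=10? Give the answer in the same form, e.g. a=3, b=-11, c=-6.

a=33, b=49, c=-2

A: linear, +3 per step → 33 at step 10.
B: linear, +6 per step → 49 at step 10.
C: cycles through -6, 7, -2, -6 every 4 steps. Step 10 lands at position 2 of the cycle → -2.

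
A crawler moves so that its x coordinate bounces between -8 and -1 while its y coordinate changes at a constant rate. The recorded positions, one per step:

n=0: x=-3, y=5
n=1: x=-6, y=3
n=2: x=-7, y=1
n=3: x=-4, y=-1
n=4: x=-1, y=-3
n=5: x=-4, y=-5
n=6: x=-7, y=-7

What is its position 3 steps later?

x=-2, y=-13

The x coordinate reflects between -8 and -1, moving 3 per step.
  step 7: -7 → -6
  step 8: -6 → -3
  step 9: -3 → -2
The y coordinate changes by -2 each step: at step 9 it is -13.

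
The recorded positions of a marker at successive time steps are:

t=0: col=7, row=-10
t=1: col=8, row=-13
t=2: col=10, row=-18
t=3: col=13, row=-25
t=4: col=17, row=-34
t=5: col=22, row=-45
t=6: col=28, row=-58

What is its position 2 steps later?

First differences are (+1, -3), (+2, -5), (+3, -7), (+4, -9), (+5, -11), (+6, -13); their common second difference is (+1, -2) (constant acceleration).
step 7: col=28, row=-58 + (+7, -15) → col=35, row=-73
step 8: col=35, row=-73 + (+8, -17) → col=43, row=-90

col=43, row=-90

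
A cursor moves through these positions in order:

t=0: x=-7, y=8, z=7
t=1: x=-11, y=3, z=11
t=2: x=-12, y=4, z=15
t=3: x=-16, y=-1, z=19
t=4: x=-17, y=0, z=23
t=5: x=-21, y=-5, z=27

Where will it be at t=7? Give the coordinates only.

The moves between consecutive positions are (-4,-5,+4), (-1,+1,+4), (-4,-5,+4), (-1,+1,+4), (-4,-5,+4); they repeat the 2-cycle [(-4,-5,+4), (-1,+1,+4)].
step 6: apply (-1,+1,+4) → x=-22, y=-4, z=31
step 7: apply (-4,-5,+4) → x=-26, y=-9, z=35

x=-26, y=-9, z=35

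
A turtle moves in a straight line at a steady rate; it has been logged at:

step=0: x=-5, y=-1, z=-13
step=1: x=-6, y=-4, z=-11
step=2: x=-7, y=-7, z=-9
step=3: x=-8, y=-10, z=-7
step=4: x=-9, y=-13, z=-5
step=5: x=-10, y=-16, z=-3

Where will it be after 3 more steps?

The position changes by (-1, -3, +2) every step.
step 6: x=-10, y=-16, z=-3 + (-1, -3, +2) → x=-11, y=-19, z=-1
step 7: x=-11, y=-19, z=-1 + (-1, -3, +2) → x=-12, y=-22, z=1
step 8: x=-12, y=-22, z=1 + (-1, -3, +2) → x=-13, y=-25, z=3

x=-13, y=-25, z=3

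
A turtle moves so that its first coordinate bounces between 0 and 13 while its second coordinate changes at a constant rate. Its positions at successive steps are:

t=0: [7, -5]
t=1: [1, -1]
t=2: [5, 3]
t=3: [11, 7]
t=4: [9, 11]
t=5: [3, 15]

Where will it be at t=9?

[5, 31]

The first coordinate reflects between 0 and 13, moving 6 per step.
  step 6: 3 → 3
  step 7: 3 → 9
  step 8: 9 → 11
  step 9: 11 → 5
The second coordinate changes by +4 each step: at step 9 it is 31.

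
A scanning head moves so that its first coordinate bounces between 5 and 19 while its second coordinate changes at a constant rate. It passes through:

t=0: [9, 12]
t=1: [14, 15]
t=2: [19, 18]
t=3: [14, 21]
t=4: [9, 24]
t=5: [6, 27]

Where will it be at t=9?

[12, 39]

The first coordinate reflects between 5 and 19, moving 5 per step.
  step 6: 6 → 11
  step 7: 11 → 16
  step 8: 16 → 17
  step 9: 17 → 12
The second coordinate changes by +3 each step: at step 9 it is 39.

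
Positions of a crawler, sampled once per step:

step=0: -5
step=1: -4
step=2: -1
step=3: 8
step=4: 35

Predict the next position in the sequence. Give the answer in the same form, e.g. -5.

The jumps are +1, +3, +9, +27 — a geometric progression with ratio 3.
step 5: 35 + 81 → 116

116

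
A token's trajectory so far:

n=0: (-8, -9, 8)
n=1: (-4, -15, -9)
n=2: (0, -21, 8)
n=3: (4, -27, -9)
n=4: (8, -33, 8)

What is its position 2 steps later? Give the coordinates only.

(16, -45, 8)

The first coordinate changes by +4 each step, so at step 6 it is -8 + 6·(4) = 16.
The second coordinate changes by -6 each step, so at step 6 it is -9 + 6·(-6) = -45.
The third coordinate repeats the cycle [8, -9] with period 2; step 6 mod 2 = 0, giving 8.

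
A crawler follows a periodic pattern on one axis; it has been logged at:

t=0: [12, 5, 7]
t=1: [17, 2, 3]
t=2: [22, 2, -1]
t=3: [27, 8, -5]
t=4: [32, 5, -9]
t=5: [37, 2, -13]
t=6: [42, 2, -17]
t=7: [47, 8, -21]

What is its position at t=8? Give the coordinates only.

[52, 5, -25]

The first coordinate changes by +5 each step, so at step 8 it is 12 + 8·(5) = 52.
The second coordinate repeats the cycle [5, 2, 2, 8] with period 4; step 8 mod 4 = 0, giving 5.
The third coordinate changes by -4 each step, so at step 8 it is 7 + 8·(-4) = -25.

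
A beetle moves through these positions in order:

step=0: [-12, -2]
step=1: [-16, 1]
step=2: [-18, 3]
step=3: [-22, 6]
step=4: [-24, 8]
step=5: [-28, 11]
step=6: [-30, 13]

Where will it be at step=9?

[-40, 21]

Differencing gives [-4, +3], [-2, +2], [-4, +3], [-2, +2], [-4, +3], [-2, +2]. This is the pattern [-4, +3], [-2, +2] repeated.
step 7: apply [-4, +3] → [-34, 16]
step 8: apply [-2, +2] → [-36, 18]
step 9: apply [-4, +3] → [-40, 21]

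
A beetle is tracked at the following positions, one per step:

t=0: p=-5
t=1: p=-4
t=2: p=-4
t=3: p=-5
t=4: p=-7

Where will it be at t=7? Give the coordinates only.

Taking differences between consecutive positions: +1, +0, -1, -2. These grow by -1 each step.
step 5: -7 − 3 → p=-10
step 6: -10 − 4 → p=-14
step 7: -14 − 5 → p=-19

p=-19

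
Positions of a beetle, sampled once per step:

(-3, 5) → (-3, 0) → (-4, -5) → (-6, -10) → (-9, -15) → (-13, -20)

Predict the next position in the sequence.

(-18, -25)

Successive displacements: (+0, -5), (-1, -5), (-2, -5), (-3, -5), (-4, -5) — each changes by (-1, +0).
step 6: (-13, -20) + (-5, -5) → (-18, -25)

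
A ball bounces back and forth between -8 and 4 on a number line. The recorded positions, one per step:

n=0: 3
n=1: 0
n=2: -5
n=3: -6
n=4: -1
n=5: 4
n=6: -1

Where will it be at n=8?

-5

The value travels 5 per step and bounces off the walls at -8 and 4.
  step 7: -1 → -6
  step 8: -6 → -5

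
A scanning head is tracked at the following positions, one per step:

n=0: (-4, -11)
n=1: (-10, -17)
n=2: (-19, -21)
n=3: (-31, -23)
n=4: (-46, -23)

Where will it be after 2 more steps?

(-85, -17)

First differences are (-6, -6), (-9, -4), (-12, -2), (-15, +0); their common second difference is (-3, +2) (constant acceleration).
step 5: (-46, -23) + (-18, +2) → (-64, -21)
step 6: (-64, -21) + (-21, +4) → (-85, -17)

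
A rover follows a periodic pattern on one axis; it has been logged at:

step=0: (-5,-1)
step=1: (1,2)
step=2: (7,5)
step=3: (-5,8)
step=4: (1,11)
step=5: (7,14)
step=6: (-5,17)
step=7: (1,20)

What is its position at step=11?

(7,32)

First: cycles through -5, 1, 7 every 3 steps. Step 11 lands at position 2 of the cycle → 7.
Second: linear, +3 per step → 32 at step 11.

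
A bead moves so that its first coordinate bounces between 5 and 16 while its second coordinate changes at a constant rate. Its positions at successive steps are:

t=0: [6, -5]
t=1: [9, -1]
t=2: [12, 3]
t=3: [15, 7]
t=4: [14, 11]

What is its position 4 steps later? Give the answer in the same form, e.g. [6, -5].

The first coordinate travels 3 per step and bounces off the walls at 5 and 16.
  step 5: 14 → 11
  step 6: 11 → 8
  step 7: 8 → 5
  step 8: 5 → 8
The second coordinate changes by +4 each step: at step 8 it is 27.

[8, 27]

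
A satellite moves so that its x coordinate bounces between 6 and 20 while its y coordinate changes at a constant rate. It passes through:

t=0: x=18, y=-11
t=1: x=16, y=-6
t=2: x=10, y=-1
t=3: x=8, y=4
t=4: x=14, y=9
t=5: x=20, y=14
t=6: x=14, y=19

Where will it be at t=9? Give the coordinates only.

x=16, y=34

The x coordinate travels 6 per step and bounces off the walls at 6 and 20.
  step 7: 14 → 8
  step 8: 8 → 10
  step 9: 10 → 16
The y coordinate changes by +5 each step: at step 9 it is 34.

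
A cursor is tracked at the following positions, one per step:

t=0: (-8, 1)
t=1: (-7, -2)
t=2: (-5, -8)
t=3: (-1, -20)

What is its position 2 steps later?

(23, -92)

Consecutive displacements (+1, -3), (+2, -6), (+4, -12) scale by a factor of 2 each step.
step 4: (-1, -20) + (+8, -24) → (7, -44)
step 5: (7, -44) + (+16, -48) → (23, -92)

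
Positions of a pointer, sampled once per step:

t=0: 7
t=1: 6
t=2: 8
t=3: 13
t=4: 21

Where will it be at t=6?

46

Successive displacements: -1, +2, +5, +8 — each changes by +3.
step 5: 21 + 11 → 32
step 6: 32 + 14 → 46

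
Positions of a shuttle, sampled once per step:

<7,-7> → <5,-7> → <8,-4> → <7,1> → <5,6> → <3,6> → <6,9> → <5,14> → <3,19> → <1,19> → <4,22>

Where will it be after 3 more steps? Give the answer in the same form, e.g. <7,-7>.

Differencing gives <-2,+0>, <+3,+3>, <-1,+5>, <-2,+5>, <-2,+0>, <+3,+3>, <-1,+5>, <-2,+5>, <-2,+0>, <+3,+3>. This is the pattern <-2,+0>, <+3,+3>, <-1,+5>, <-2,+5> repeated.
step 11: apply <-1,+5> → <3,27>
step 12: apply <-2,+5> → <1,32>
step 13: apply <-2,+0> → <-1,32>

<-1,32>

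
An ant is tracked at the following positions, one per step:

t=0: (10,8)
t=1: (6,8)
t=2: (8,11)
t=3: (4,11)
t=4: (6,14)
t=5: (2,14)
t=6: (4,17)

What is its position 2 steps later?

Differencing gives (-4,+0), (+2,+3), (-4,+0), (+2,+3), (-4,+0), (+2,+3). This is the pattern (-4,+0), (+2,+3) repeated.
step 7: apply (-4,+0) → (0,17)
step 8: apply (+2,+3) → (2,20)

(2,20)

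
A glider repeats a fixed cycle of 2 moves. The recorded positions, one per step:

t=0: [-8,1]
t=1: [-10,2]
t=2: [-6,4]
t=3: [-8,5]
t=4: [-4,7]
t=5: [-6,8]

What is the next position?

[-2,10]

Differencing gives [-2,+1], [+4,+2], [-2,+1], [+4,+2], [-2,+1]. This is the pattern [-2,+1], [+4,+2] repeated.
step 6: apply [+4,+2] → [-2,10]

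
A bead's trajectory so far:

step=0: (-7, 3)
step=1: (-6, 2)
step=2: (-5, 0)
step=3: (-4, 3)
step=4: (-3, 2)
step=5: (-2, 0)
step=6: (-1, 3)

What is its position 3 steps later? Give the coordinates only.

(2, 3)

First: linear, +1 per step → 2 at step 9.
Second: cycles through 3, 2, 0 every 3 steps. Step 9 lands at position 0 of the cycle → 3.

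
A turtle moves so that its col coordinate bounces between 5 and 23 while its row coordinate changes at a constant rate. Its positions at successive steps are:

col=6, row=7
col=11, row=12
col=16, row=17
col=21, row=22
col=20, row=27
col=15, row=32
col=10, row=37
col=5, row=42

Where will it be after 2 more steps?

The col coordinate travels 5 per step and bounces off the walls at 5 and 23.
  step 8: 5 → 10
  step 9: 10 → 15
The row coordinate changes by +5 each step: at step 9 it is 52.

col=15, row=52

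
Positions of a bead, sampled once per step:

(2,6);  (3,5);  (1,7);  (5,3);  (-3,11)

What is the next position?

Step-to-step displacements: (+1,-1), (-2,+2), (+4,-4), (-8,+8); each is -2× the previous.
step 5: (-3,11) + (+16,-16) → (13,-5)

(13,-5)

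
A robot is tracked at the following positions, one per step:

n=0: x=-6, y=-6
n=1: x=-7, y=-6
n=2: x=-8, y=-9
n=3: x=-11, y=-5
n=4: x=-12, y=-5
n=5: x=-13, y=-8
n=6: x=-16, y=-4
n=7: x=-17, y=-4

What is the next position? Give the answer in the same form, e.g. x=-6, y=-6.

x=-18, y=-7

The moves between consecutive positions are (-1, +0), (-1, -3), (-3, +4), (-1, +0), (-1, -3), (-3, +4), (-1, +0); they repeat the 3-cycle [(-1, +0), (-1, -3), (-3, +4)].
step 8: apply (-1, -3) → x=-18, y=-7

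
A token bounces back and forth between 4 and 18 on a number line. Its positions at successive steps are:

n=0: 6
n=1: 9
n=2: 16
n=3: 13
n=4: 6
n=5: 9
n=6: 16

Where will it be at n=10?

The value reflects between 4 and 18, moving 7 per step.
  step 7: 16 → 13
  step 8: 13 → 6
  step 9: 6 → 9
  step 10: 9 → 16

16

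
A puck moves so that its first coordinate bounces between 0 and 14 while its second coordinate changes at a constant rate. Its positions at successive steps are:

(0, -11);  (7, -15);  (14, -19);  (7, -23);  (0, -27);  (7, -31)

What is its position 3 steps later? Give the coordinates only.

The first coordinate travels 7 per step and bounces off the walls at 0 and 14.
  step 6: 7 → 14
  step 7: 14 → 7
  step 8: 7 → 0
The second coordinate changes by -4 each step: at step 8 it is -43.

(0, -43)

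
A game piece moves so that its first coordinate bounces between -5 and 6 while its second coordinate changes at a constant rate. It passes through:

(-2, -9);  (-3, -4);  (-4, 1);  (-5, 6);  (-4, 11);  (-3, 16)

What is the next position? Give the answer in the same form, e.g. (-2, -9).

The first coordinate reflects between -5 and 6, moving 1 per step.
  step 6: -3 → -2
The second coordinate changes by +5 each step: at step 6 it is 21.

(-2, 21)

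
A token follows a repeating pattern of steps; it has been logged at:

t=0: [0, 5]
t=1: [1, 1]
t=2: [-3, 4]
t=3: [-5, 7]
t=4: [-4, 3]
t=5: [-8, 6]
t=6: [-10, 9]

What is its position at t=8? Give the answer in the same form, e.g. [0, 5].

[-13, 8]

Differencing gives [+1, -4], [-4, +3], [-2, +3], [+1, -4], [-4, +3], [-2, +3]. This is the pattern [+1, -4], [-4, +3], [-2, +3] repeated.
step 7: apply [+1, -4] → [-9, 5]
step 8: apply [-4, +3] → [-13, 8]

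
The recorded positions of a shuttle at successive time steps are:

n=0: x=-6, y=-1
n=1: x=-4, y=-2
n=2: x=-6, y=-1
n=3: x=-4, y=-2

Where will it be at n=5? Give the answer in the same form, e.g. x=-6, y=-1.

x=-4, y=-2

Step-to-step displacements: (+2, -1), (-2, +1), (+2, -1); each is -1× the previous.
step 4: x=-4, y=-2 + (-2, +1) → x=-6, y=-1
step 5: x=-6, y=-1 + (+2, -1) → x=-4, y=-2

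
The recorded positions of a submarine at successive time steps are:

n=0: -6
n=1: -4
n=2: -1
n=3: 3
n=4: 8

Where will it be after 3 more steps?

Successive displacements: +2, +3, +4, +5 — each changes by +1.
step 5: 8 + 6 → 14
step 6: 14 + 7 → 21
step 7: 21 + 8 → 29

29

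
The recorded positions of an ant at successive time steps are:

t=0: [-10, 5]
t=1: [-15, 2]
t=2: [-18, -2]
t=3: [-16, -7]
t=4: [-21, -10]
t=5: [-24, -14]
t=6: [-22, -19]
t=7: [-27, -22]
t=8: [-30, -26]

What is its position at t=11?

[-36, -38]

The moves between consecutive positions are [-5, -3], [-3, -4], [+2, -5], [-5, -3], [-3, -4], [+2, -5], [-5, -3], [-3, -4]; they repeat the 3-cycle [[-5, -3], [-3, -4], [+2, -5]].
step 9: apply [+2, -5] → [-28, -31]
step 10: apply [-5, -3] → [-33, -34]
step 11: apply [-3, -4] → [-36, -38]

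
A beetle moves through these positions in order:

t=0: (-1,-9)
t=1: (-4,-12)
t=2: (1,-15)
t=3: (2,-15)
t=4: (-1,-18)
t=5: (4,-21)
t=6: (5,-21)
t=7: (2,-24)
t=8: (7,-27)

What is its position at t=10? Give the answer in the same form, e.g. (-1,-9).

The moves between consecutive positions are (-3,-3), (+5,-3), (+1,+0), (-3,-3), (+5,-3), (+1,+0), (-3,-3), (+5,-3); they repeat the 3-cycle [(-3,-3), (+5,-3), (+1,+0)].
step 9: apply (+1,+0) → (8,-27)
step 10: apply (-3,-3) → (5,-30)

(5,-30)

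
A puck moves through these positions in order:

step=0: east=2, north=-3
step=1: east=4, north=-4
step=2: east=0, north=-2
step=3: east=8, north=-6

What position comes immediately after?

east=-8, north=2

Consecutive displacements (+2,-1), (-4,+2), (+8,-4) scale by a factor of -2 each step.
step 4: east=8, north=-6 + (-16,+8) → east=-8, north=2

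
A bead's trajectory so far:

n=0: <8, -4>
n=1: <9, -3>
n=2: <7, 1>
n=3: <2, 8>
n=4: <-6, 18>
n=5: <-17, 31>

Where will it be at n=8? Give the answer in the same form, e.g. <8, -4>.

<-68, 88>

Taking differences between consecutive positions: <+1, +1>, <-2, +4>, <-5, +7>, <-8, +10>, <-11, +13>. These grow by <-3, +3> each step.
step 6: <-17, 31> + <-14, +16> → <-31, 47>
step 7: <-31, 47> + <-17, +19> → <-48, 66>
step 8: <-48, 66> + <-20, +22> → <-68, 88>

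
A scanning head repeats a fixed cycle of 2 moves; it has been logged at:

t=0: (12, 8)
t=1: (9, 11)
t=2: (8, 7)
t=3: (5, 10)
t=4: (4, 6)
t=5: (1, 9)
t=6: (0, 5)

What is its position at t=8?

(-4, 4)

Differencing gives (-3, +3), (-1, -4), (-3, +3), (-1, -4), (-3, +3), (-1, -4). This is the pattern (-3, +3), (-1, -4) repeated.
step 7: apply (-3, +3) → (-3, 8)
step 8: apply (-1, -4) → (-4, 4)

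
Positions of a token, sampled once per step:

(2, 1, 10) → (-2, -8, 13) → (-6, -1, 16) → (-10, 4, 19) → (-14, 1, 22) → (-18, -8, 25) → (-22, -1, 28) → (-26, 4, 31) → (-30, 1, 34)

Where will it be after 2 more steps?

(-38, -1, 40)

The first coordinate changes by -4 each step, so at step 10 it is 2 + 10·(-4) = -38.
The second coordinate repeats the cycle [1, -8, -1, 4] with period 4; step 10 mod 4 = 2, giving -1.
The third coordinate changes by +3 each step, so at step 10 it is 10 + 10·(3) = 40.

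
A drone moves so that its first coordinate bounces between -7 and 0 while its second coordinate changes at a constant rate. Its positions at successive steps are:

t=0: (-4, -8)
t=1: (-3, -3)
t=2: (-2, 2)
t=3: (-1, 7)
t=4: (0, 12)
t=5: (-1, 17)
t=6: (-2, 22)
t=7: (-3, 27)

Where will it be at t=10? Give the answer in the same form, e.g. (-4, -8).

The first coordinate reflects between -7 and 0, moving 1 per step.
  step 8: -3 → -4
  step 9: -4 → -5
  step 10: -5 → -6
The second coordinate changes by +5 each step: at step 10 it is 42.

(-6, 42)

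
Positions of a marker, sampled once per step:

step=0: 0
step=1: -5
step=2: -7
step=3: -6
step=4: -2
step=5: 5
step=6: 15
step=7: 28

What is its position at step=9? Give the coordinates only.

Successive displacements: -5, -2, +1, +4, +7, +10, +13 — each changes by +3.
step 8: 28 + 16 → 44
step 9: 44 + 19 → 63

63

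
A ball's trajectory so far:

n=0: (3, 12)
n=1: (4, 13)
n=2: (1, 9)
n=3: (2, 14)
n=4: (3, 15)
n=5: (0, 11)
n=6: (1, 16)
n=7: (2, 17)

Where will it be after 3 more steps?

Differencing gives (+1, +1), (-3, -4), (+1, +5), (+1, +1), (-3, -4), (+1, +5), (+1, +1). This is the pattern (+1, +1), (-3, -4), (+1, +5) repeated.
step 8: apply (-3, -4) → (-1, 13)
step 9: apply (+1, +5) → (0, 18)
step 10: apply (+1, +1) → (1, 19)

(1, 19)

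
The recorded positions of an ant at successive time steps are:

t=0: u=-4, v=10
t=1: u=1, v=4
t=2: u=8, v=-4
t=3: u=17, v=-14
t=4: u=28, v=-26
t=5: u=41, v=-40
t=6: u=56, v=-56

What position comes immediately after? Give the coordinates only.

First differences are (+5, -6), (+7, -8), (+9, -10), (+11, -12), (+13, -14), (+15, -16); their common second difference is (+2, -2) (constant acceleration).
step 7: u=56, v=-56 + (+17, -18) → u=73, v=-74

u=73, v=-74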